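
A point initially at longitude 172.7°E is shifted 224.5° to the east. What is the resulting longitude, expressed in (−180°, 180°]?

Start at +172.7°; shift +224.5° → +397.2°.
+397.2° lies outside (−180°, 180°]; subtract 360° → +37.2°.

37.2°E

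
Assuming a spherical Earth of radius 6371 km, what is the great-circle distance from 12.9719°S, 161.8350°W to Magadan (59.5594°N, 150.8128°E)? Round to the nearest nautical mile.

4917 nmi

Δλ = 150.8128 − -161.8350 = 312.6478°; wrapped into (−180°, 180°]: -47.3522°.
Δφ = 59.5594 − -12.9719 = 72.5313°.
a = sin²(Δφ/2) + cos φ₁ · cos φ₂ · sin²(Δλ/2) = 0.429522.
c = 2·atan2(√a, √(1−a)) = 1.42937 rad → d = 6371·c ≈ 9106.51 km ≈ 4917.12 nmi.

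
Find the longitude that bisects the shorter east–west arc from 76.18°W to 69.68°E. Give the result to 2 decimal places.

3.25°W

Signed shortest Δλ from -76.18° to +69.68° is +145.86°.
Midpoint longitude = -76.18° + (+145.86°)/2 = -76.18° + 72.93° = -3.25°.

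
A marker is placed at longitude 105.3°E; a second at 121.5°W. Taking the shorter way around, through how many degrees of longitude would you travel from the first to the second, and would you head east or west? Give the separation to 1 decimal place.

Raw difference: -121.5 − 105.3 = -226.8°.
Normalise into (−180°, 180°]: -226.8° + 360° = 133.2°.
Positive ⇒ the second point lies to the east; separation 133.2°.

133.2° east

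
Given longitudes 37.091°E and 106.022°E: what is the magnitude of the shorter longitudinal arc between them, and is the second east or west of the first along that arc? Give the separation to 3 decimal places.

Raw difference: 106.022 − 37.091 = 68.931°.
Normalise into (−180°, 180°]: 68.931° stays 68.931°.
Positive ⇒ the second point lies to the east; separation 68.931°.

68.931° east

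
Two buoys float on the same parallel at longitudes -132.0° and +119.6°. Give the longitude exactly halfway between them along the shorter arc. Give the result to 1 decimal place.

Signed shortest Δλ from -132.0° to +119.6° is -108.4°.
Midpoint longitude = -132.0° + (-108.4°)/2 = -132.0° − 54.2° = -186.2°.
Normalise into (−180°, 180°]: +173.8°.
(The naïve average (-132.0 + +119.6)/2 = -6.2° is on the wrong side of the globe.)

+173.8°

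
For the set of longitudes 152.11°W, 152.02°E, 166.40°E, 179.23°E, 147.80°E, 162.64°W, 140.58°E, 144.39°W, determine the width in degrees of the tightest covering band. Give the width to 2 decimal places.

Sort the longitudes: -162.64°, -152.11°, -144.39°, +140.58°, +147.80°, +152.02°, +166.40°, +179.23°.
Eastward gaps between consecutive values (wrapping around): 10.53°, 7.72°, 284.97°, 7.22°, 4.22°, 14.38°, 12.83°, 18.13°.
Largest gap = 284.97° ⇒ minimal covering band is its complement: 360° − 284.97° = 75.03°.
Band runs from +140.58° eastward to -144.39°, crossing the antimeridian.

75.03°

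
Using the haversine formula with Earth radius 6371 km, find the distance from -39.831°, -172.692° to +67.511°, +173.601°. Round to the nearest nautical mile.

Δλ = 173.601 − -172.692 = 346.293°; wrapped into (−180°, 180°]: -13.707°.
Δφ = 67.511 − -39.831 = 107.342°.
a = sin²(Δφ/2) + cos φ₁ · cos φ₂ · sin²(Δλ/2) = 0.653220.
c = 2·atan2(√a, √(1−a)) = 1.88225 rad → d = 6371·c ≈ 11991.80 km ≈ 6475.05 nmi.

6475 nmi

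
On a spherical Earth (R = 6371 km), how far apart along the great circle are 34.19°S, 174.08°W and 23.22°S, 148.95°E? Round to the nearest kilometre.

3782 km

Δλ = 148.95 − -174.08 = 323.03°; wrapped into (−180°, 180°]: -36.97°.
Δφ = -23.22 − -34.19 = 10.97°.
a = sin²(Δφ/2) + cos φ₁ · cos φ₂ · sin²(Δλ/2) = 0.085553.
c = 2·atan2(√a, √(1−a)) = 0.59367 rad → d = 6371·c ≈ 3782.26 km.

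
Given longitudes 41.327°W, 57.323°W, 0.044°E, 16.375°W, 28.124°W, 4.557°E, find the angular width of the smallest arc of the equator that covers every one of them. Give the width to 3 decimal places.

61.880°

Sort the longitudes: -57.323°, -41.327°, -28.124°, -16.375°, +0.044°, +4.557°.
Eastward gaps between consecutive values (wrapping around): 15.996°, 13.203°, 11.749°, 16.419°, 4.513°, 298.120°.
Largest gap = 298.120° ⇒ minimal covering band is its complement: 360° − 298.120° = 61.880°.
Band runs from -57.323° eastward to +4.557°.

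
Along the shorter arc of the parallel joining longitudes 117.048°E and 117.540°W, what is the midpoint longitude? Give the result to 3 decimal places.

Signed shortest Δλ from +117.048° to -117.540° is +125.412°.
Midpoint longitude = +117.048° + (+125.412°)/2 = +117.048° + 62.706° = +179.754°.
(The naïve average (+117.048 + -117.540)/2 = -0.246° is on the wrong side of the globe.)

179.754°E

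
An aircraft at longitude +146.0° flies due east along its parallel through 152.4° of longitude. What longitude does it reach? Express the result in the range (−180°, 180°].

Start at +146.0°; shift +152.4° → +298.4°.
+298.4° lies outside (−180°, 180°]; subtract 360° → -61.6°.

-61.6°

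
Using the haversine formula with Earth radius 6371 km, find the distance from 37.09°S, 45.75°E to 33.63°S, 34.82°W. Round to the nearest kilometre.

Δλ = -34.82 − 45.75 = -80.57°.
Δφ = -33.63 − -37.09 = 3.46°.
a = sin²(Δφ/2) + cos φ₁ · cos φ₂ · sin²(Δλ/2) = 0.278591.
c = 2·atan2(√a, √(1−a)) = 1.11206 rad → d = 6371·c ≈ 7084.92 km.

7085 km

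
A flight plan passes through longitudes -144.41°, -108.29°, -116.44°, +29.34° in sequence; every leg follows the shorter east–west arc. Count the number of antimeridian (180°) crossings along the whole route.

0

Leg 1: -144.41° → -108.29°, shortest Δλ = 36.12° (east) — does not cross 180°.
Leg 2: -108.29° → -116.44°, shortest Δλ = -8.15° (west) — does not cross 180°.
Leg 3: -116.44° → +29.34°, shortest Δλ = 145.78° (east) — does not cross 180°.
Total crossings: 0.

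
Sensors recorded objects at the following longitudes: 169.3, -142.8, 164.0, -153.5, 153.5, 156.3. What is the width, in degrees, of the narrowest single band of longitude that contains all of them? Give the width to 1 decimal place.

63.7°

Sort the longitudes: -153.5°, -142.8°, +153.5°, +156.3°, +164.0°, +169.3°.
Eastward gaps between consecutive values (wrapping around): 10.7°, 296.3°, 2.8°, 7.7°, 5.3°, 37.2°.
Largest gap = 296.3° ⇒ minimal covering band is its complement: 360° − 296.3° = 63.7°.
Band runs from +153.5° eastward to -142.8°, crossing the antimeridian.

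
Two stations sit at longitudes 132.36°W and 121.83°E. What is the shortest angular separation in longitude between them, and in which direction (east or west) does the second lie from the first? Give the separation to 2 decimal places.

Raw difference: 121.83 − -132.36 = 254.19°.
Normalise into (−180°, 180°]: 254.19° − 360° = -105.81°.
Negative ⇒ the second point lies to the west; separation 105.81°.

105.81° west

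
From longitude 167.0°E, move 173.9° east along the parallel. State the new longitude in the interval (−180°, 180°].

19.1°W

Start at +167.0°; shift +173.9° → +340.9°.
+340.9° lies outside (−180°, 180°]; subtract 360° → -19.1°.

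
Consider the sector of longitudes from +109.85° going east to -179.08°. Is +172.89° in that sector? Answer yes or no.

Band width going east from +109.85° to -179.08°: ((-179.08 − 109.85) mod 360) = 71.07°.
Offset of +172.89° east of the west edge: ((172.89 − 109.85) mod 360) = 63.04°.
63.04° ≤ 71.07° ⇒ inside.

Yes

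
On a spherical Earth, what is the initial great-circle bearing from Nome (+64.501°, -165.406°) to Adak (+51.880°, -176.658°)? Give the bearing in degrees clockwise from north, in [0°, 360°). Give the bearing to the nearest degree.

210°

Δλ = -176.658 − -165.406 = -11.252°.
θ = atan2( sin Δλ · cos φ₂ , cos φ₁ · sin φ₂ − sin φ₁ · cos φ₂ · cos Δλ )
  = atan2(-0.12045, -0.20779) = -149.900° → normalised to [0°, 360°): 210.100°.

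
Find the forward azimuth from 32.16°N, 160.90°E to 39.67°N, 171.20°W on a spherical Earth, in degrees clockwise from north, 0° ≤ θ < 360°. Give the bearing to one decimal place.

63.7°

Δλ = -171.20 − 160.90 = -332.10°; wrapped into (−180°, 180°]: 27.90°.
θ = atan2( sin Δλ · cos φ₂ , cos φ₁ · sin φ₂ − sin φ₁ · cos φ₂ · cos Δλ )
  = atan2(0.36018, 0.17832) = 63.660° → normalised to [0°, 360°): 63.660°.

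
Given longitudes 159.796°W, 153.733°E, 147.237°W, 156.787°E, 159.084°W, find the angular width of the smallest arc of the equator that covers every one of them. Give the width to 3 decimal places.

Sort the longitudes: -159.796°, -159.084°, -147.237°, +153.733°, +156.787°.
Eastward gaps between consecutive values (wrapping around): 0.712°, 11.847°, 300.970°, 3.054°, 43.417°.
Largest gap = 300.970° ⇒ minimal covering band is its complement: 360° − 300.970° = 59.030°.
Band runs from +153.733° eastward to -147.237°, crossing the antimeridian.

59.030°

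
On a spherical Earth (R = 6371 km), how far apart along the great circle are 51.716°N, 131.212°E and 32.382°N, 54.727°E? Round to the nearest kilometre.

6353 km

Δλ = 54.727 − 131.212 = -76.485°.
Δφ = 32.382 − 51.716 = -19.334°.
a = sin²(Δφ/2) + cos φ₁ · cos φ₂ · sin²(Δλ/2) = 0.228668.
c = 2·atan2(√a, √(1−a)) = 0.99719 rad → d = 6371·c ≈ 6353.10 km.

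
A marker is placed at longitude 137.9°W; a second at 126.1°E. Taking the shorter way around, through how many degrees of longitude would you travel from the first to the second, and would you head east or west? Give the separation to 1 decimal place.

96.0° west

Raw difference: 126.1 − -137.9 = 264.0°.
Normalise into (−180°, 180°]: 264.0° − 360° = -96.0°.
Negative ⇒ the second point lies to the west; separation 96.0°.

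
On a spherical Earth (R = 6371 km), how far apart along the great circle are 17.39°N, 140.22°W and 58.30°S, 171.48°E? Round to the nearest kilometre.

Δλ = 171.48 − -140.22 = 311.70°; wrapped into (−180°, 180°]: -48.30°.
Δφ = -58.30 − 17.39 = -75.69°.
a = sin²(Δφ/2) + cos φ₁ · cos φ₂ · sin²(Δλ/2) = 0.460352.
c = 2·atan2(√a, √(1−a)) = 1.49142 rad → d = 6371·c ≈ 9501.81 km.

9502 km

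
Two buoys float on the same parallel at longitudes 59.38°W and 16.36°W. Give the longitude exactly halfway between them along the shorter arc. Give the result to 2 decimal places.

37.87°W

Signed shortest Δλ from -59.38° to -16.36° is +43.02°.
Midpoint longitude = -59.38° + (+43.02°)/2 = -59.38° + 21.51° = -37.87°.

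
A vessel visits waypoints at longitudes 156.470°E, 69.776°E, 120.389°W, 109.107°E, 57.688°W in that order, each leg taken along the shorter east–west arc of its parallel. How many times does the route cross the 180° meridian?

Leg 1: +156.470° → +69.776°, shortest Δλ = -86.694° (west) — does not cross 180°.
Leg 2: +69.776° → -120.389°, shortest Δλ = 169.835° (east) — crosses 180°.
Leg 3: -120.389° → +109.107°, shortest Δλ = -130.504° (west) — crosses 180°.
Leg 4: +109.107° → -57.688°, shortest Δλ = -166.795° (west) — does not cross 180°.
Total crossings: 2.

2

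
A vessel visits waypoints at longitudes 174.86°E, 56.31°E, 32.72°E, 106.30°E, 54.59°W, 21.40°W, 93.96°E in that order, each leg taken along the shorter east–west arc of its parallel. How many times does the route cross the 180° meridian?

Leg 1: +174.86° → +56.31°, shortest Δλ = -118.55° (west) — does not cross 180°.
Leg 2: +56.31° → +32.72°, shortest Δλ = -23.59° (west) — does not cross 180°.
Leg 3: +32.72° → +106.30°, shortest Δλ = 73.58° (east) — does not cross 180°.
Leg 4: +106.30° → -54.59°, shortest Δλ = -160.89° (west) — does not cross 180°.
Leg 5: -54.59° → -21.40°, shortest Δλ = 33.19° (east) — does not cross 180°.
Leg 6: -21.40° → +93.96°, shortest Δλ = 115.36° (east) — does not cross 180°.
Total crossings: 0.

0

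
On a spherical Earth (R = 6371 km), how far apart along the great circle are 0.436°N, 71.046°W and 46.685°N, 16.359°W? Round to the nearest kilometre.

Δλ = -16.359 − -71.046 = 54.687°.
Δφ = 46.685 − 0.436 = 46.249°.
a = sin²(Δφ/2) + cos φ₁ · cos φ₂ · sin²(Δλ/2) = 0.298966.
c = 2·atan2(√a, √(1−a)) = 1.15702 rad → d = 6371·c ≈ 7371.39 km.

7371 km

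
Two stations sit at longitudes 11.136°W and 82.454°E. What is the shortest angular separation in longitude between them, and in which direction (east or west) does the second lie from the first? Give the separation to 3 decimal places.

93.590° east

Raw difference: 82.454 − -11.136 = 93.59°.
Normalise into (−180°, 180°]: 93.59° stays 93.59°.
Positive ⇒ the second point lies to the east; separation 93.590°.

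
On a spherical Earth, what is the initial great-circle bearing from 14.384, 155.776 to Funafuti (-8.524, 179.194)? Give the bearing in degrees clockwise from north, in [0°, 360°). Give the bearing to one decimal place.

133.2°

Δλ = 179.194 − 155.776 = 23.418°.
θ = atan2( sin Δλ · cos φ₂ , cos φ₁ · sin φ₂ − sin φ₁ · cos φ₂ · cos Δλ )
  = atan2(0.39305, -0.36902) = 133.194° → normalised to [0°, 360°): 133.194°.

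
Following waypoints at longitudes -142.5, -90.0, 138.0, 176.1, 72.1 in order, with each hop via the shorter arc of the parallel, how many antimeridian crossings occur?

Leg 1: -142.5° → -90.0°, shortest Δλ = 52.5° (east) — does not cross 180°.
Leg 2: -90.0° → +138.0°, shortest Δλ = -132.0° (west) — crosses 180°.
Leg 3: +138.0° → +176.1°, shortest Δλ = 38.1° (east) — does not cross 180°.
Leg 4: +176.1° → +72.1°, shortest Δλ = -104.0° (west) — does not cross 180°.
Total crossings: 1.

1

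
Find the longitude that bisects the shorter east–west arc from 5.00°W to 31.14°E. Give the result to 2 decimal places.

Signed shortest Δλ from -5.00° to +31.14° is +36.14°.
Midpoint longitude = -5.00° + (+36.14°)/2 = -5.00° + 18.07° = +13.07°.

13.07°E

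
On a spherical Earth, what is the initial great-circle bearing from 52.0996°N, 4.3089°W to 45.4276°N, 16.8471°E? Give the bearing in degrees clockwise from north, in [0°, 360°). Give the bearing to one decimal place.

Δλ = 16.8471 − -4.3089 = 21.1560°.
θ = atan2( sin Δλ · cos φ₂ , cos φ₁ · sin φ₂ − sin φ₁ · cos φ₂ · cos Δλ )
  = atan2(0.25329, -0.07886) = 107.294° → normalised to [0°, 360°): 107.294°.

107.3°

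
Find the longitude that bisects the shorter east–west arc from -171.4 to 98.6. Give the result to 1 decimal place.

Signed shortest Δλ from -171.4° to +98.6° is -90.0°.
Midpoint longitude = -171.4° + (-90.0°)/2 = -171.4° − 45.0° = -216.4°.
Normalise into (−180°, 180°]: +143.6°.
(The naïve average (-171.4 + +98.6)/2 = -36.4° is on the wrong side of the globe.)

+143.6°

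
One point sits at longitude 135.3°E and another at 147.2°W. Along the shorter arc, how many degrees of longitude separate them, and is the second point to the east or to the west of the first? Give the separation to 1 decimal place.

Raw difference: -147.2 − 135.3 = -282.5°.
Normalise into (−180°, 180°]: -282.5° + 360° = 77.5°.
Positive ⇒ the second point lies to the east; separation 77.5°.

77.5° east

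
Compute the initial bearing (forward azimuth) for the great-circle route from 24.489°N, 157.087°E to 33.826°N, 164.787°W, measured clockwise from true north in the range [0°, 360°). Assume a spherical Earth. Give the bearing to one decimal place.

Δλ = -164.787 − 157.087 = -321.874°; wrapped into (−180°, 180°]: 38.126°.
θ = atan2( sin Δλ · cos φ₂ , cos φ₁ · sin φ₂ − sin φ₁ · cos φ₂ · cos Δλ )
  = atan2(0.51289, 0.23571) = 65.318° → normalised to [0°, 360°): 65.318°.

65.3°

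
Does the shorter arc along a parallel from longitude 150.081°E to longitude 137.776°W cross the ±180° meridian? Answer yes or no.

Yes

Naïve |-137.776 − 150.081| = 287.857° > 180°, so the shorter arc goes the other way round — across 180°.
Signed shortest Δλ = ((-137.776 − 150.081 + 180) mod 360) − 180 = 72.143°.
Going east by 72.143° from +150.081° passes through 180° before reaching -137.776°.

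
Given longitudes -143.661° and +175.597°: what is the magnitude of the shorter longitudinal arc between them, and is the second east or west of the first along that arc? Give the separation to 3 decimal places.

40.742° west

Raw difference: 175.597 − -143.661 = 319.258°.
Normalise into (−180°, 180°]: 319.258° − 360° = -40.742°.
Negative ⇒ the second point lies to the west; separation 40.742°.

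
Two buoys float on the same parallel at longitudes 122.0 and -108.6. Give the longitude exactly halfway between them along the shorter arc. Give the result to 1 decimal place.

-173.3°

Signed shortest Δλ from +122.0° to -108.6° is +129.4°.
Midpoint longitude = +122.0° + (+129.4°)/2 = +122.0° + 64.7° = +186.7°.
Normalise into (−180°, 180°]: -173.3°.
(The naïve average (+122.0 + -108.6)/2 = 6.7° is on the wrong side of the globe.)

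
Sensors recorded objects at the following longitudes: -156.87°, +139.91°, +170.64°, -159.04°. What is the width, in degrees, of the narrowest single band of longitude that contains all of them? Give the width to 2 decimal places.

Sort the longitudes: -159.04°, -156.87°, +139.91°, +170.64°.
Eastward gaps between consecutive values (wrapping around): 2.17°, 296.78°, 30.73°, 30.32°.
Largest gap = 296.78° ⇒ minimal covering band is its complement: 360° − 296.78° = 63.22°.
Band runs from +139.91° eastward to -156.87°, crossing the antimeridian.

63.22°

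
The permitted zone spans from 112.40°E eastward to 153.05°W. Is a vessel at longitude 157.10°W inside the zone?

Band width going east from +112.40° to -153.05°: ((-153.05 − 112.40) mod 360) = 94.55°.
Offset of -157.10° east of the west edge: ((-157.10 − 112.40) mod 360) = 90.50°.
90.50° ≤ 94.55° ⇒ inside.

Yes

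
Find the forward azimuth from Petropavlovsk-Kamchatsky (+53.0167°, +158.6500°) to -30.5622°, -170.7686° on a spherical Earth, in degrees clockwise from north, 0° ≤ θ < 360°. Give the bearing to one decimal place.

Δλ = -170.7686 − 158.6500 = -329.4186°; wrapped into (−180°, 180°]: 30.5814°.
θ = atan2( sin Δλ · cos φ₂ , cos φ₁ · sin φ₂ − sin φ₁ · cos φ₂ · cos Δλ )
  = atan2(0.43808, -0.89805) = 153.996° → normalised to [0°, 360°): 153.996°.

154.0°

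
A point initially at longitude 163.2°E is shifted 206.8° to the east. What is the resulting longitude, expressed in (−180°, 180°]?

Start at +163.2°; shift +206.8° → +370.0°.
+370.0° lies outside (−180°, 180°]; subtract 360° → +10.0°.

10.0°E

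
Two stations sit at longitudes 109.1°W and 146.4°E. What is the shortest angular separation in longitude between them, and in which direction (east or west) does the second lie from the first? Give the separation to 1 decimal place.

104.5° west

Raw difference: 146.4 − -109.1 = 255.5°.
Normalise into (−180°, 180°]: 255.5° − 360° = -104.5°.
Negative ⇒ the second point lies to the west; separation 104.5°.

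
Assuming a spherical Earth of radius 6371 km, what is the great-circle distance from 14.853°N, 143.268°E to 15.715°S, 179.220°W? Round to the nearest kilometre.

Δλ = -179.220 − 143.268 = -322.488°; wrapped into (−180°, 180°]: 37.512°.
Δφ = -15.715 − 14.853 = -30.568°.
a = sin²(Δφ/2) + cos φ₁ · cos φ₂ · sin²(Δλ/2) = 0.165684.
c = 2·atan2(√a, √(1−a)) = 0.83843 rad → d = 6371·c ≈ 5341.63 km.

5342 km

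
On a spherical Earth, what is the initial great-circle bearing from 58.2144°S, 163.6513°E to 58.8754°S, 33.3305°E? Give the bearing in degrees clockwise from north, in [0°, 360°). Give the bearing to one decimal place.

Δλ = 33.3305 − 163.6513 = -130.3208°.
θ = atan2( sin Δλ · cos φ₂ , cos φ₁ · sin φ₂ − sin φ₁ · cos φ₂ · cos Δλ )
  = atan2(-0.39410, -0.73522) = -151.807° → normalised to [0°, 360°): 208.193°.

208.2°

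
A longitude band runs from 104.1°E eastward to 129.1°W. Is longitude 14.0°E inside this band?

Band width going east from +104.1° to -129.1°: ((-129.1 − 104.1) mod 360) = 126.8°.
Offset of +14.0° east of the west edge: ((14.0 − 104.1) mod 360) = 269.9°.
269.9° > 126.8° ⇒ outside.

No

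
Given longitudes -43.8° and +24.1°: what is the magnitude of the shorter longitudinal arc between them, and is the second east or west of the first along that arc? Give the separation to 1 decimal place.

67.9° east

Raw difference: 24.1 − -43.8 = 67.9°.
Normalise into (−180°, 180°]: 67.9° stays 67.9°.
Positive ⇒ the second point lies to the east; separation 67.9°.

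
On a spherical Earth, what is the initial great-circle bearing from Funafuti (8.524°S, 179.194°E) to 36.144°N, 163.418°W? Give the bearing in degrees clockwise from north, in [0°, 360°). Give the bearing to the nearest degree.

Δλ = -163.418 − 179.194 = -342.612°; wrapped into (−180°, 180°]: 17.388°.
θ = atan2( sin Δλ · cos φ₂ , cos φ₁ · sin φ₂ − sin φ₁ · cos φ₂ · cos Δλ )
  = atan2(0.24133, 0.69753) = 19.084° → normalised to [0°, 360°): 19.084°.

19°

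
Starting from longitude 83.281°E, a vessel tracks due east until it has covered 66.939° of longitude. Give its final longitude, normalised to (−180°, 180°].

Start at +83.281°; shift +66.939° → +150.220°.
+150.220° already lies in (−180°, 180°].

150.220°E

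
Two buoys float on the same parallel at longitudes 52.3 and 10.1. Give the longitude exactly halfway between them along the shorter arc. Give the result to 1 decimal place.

Signed shortest Δλ from +52.3° to +10.1° is -42.2°.
Midpoint longitude = +52.3° + (-42.2°)/2 = +52.3° − 21.1° = +31.2°.

+31.2°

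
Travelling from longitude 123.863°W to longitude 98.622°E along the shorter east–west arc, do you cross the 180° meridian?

Naïve |98.622 − -123.863| = 222.485° > 180°, so the shorter arc goes the other way round — across 180°.
Signed shortest Δλ = ((98.622 − -123.863 + 180) mod 360) − 180 = -137.515°.
Going west by 137.515° from -123.863° passes through 180° before reaching +98.622°.

Yes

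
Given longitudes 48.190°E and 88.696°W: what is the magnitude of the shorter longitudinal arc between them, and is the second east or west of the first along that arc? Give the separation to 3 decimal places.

Raw difference: -88.696 − 48.190 = -136.886°.
Normalise into (−180°, 180°]: -136.886° stays -136.886°.
Negative ⇒ the second point lies to the west; separation 136.886°.

136.886° west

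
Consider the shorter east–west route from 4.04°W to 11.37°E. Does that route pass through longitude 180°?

Signed shortest Δλ = ((11.37 − -4.04 + 180) mod 360) − 180 = 15.41°.
Going east by 15.41° from -4.04° reaches +11.37° without touching 180°.

No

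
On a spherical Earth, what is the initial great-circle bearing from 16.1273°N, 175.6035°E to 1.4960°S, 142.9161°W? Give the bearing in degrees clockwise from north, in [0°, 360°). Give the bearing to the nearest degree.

109°

Δλ = -142.9161 − 175.6035 = -318.5196°; wrapped into (−180°, 180°]: 41.4804°.
θ = atan2( sin Δλ · cos φ₂ , cos φ₁ · sin φ₂ − sin φ₁ · cos φ₂ · cos Δλ )
  = atan2(0.66214, -0.23311) = 109.395° → normalised to [0°, 360°): 109.395°.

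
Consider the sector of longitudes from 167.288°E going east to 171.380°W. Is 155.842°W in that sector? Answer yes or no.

No

Band width going east from +167.288° to -171.380°: ((-171.380 − 167.288) mod 360) = 21.332°.
Offset of -155.842° east of the west edge: ((-155.842 − 167.288) mod 360) = 36.870°.
36.870° > 21.332° ⇒ outside.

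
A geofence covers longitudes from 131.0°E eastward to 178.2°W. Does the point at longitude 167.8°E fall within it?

Yes

Band width going east from +131.0° to -178.2°: ((-178.2 − 131.0) mod 360) = 50.8°.
Offset of +167.8° east of the west edge: ((167.8 − 131.0) mod 360) = 36.8°.
36.8° ≤ 50.8° ⇒ inside.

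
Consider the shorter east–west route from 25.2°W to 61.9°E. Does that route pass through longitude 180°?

Signed shortest Δλ = ((61.9 − -25.2 + 180) mod 360) − 180 = 87.1°.
Going east by 87.1° from -25.2° reaches +61.9° without touching 180°.

No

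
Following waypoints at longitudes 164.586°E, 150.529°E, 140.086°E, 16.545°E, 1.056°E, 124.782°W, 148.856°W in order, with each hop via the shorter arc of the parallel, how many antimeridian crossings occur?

0

Leg 1: +164.586° → +150.529°, shortest Δλ = -14.057° (west) — does not cross 180°.
Leg 2: +150.529° → +140.086°, shortest Δλ = -10.443° (west) — does not cross 180°.
Leg 3: +140.086° → +16.545°, shortest Δλ = -123.541° (west) — does not cross 180°.
Leg 4: +16.545° → +1.056°, shortest Δλ = -15.489° (west) — does not cross 180°.
Leg 5: +1.056° → -124.782°, shortest Δλ = -125.838° (west) — does not cross 180°.
Leg 6: -124.782° → -148.856°, shortest Δλ = -24.074° (west) — does not cross 180°.
Total crossings: 0.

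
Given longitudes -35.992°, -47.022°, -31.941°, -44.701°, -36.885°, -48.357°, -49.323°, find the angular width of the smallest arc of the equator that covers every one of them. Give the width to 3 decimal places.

17.382°

Sort the longitudes: -49.323°, -48.357°, -47.022°, -44.701°, -36.885°, -35.992°, -31.941°.
Eastward gaps between consecutive values (wrapping around): 0.966°, 1.335°, 2.321°, 7.816°, 0.893°, 4.051°, 342.618°.
Largest gap = 342.618° ⇒ minimal covering band is its complement: 360° − 342.618° = 17.382°.
Band runs from -49.323° eastward to -31.941°.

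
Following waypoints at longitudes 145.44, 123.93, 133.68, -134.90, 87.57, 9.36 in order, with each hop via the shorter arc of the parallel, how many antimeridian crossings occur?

2

Leg 1: +145.44° → +123.93°, shortest Δλ = -21.51° (west) — does not cross 180°.
Leg 2: +123.93° → +133.68°, shortest Δλ = 9.75° (east) — does not cross 180°.
Leg 3: +133.68° → -134.90°, shortest Δλ = 91.42° (east) — crosses 180°.
Leg 4: -134.90° → +87.57°, shortest Δλ = -137.53° (west) — crosses 180°.
Leg 5: +87.57° → +9.36°, shortest Δλ = -78.21° (west) — does not cross 180°.
Total crossings: 2.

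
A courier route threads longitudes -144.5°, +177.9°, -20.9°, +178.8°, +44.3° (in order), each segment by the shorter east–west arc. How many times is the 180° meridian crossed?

3

Leg 1: -144.5° → +177.9°, shortest Δλ = -37.6° (west) — crosses 180°.
Leg 2: +177.9° → -20.9°, shortest Δλ = 161.2° (east) — crosses 180°.
Leg 3: -20.9° → +178.8°, shortest Δλ = -160.3° (west) — crosses 180°.
Leg 4: +178.8° → +44.3°, shortest Δλ = -134.5° (west) — does not cross 180°.
Total crossings: 3.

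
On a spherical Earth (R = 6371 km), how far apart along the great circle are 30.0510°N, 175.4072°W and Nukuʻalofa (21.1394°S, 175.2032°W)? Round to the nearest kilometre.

Δλ = -175.2032 − -175.4072 = 0.2040°.
Δφ = -21.1394 − 30.0510 = -51.1904°.
a = sin²(Δφ/2) + cos φ₁ · cos φ₂ · sin²(Δλ/2) = 0.186635.
c = 2·atan2(√a, √(1−a)) = 0.89345 rad → d = 6371·c ≈ 5692.15 km.

5692 km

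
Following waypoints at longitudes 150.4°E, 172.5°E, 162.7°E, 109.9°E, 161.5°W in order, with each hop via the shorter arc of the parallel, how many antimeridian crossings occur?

Leg 1: +150.4° → +172.5°, shortest Δλ = 22.1° (east) — does not cross 180°.
Leg 2: +172.5° → +162.7°, shortest Δλ = -9.8° (west) — does not cross 180°.
Leg 3: +162.7° → +109.9°, shortest Δλ = -52.8° (west) — does not cross 180°.
Leg 4: +109.9° → -161.5°, shortest Δλ = 88.6° (east) — crosses 180°.
Total crossings: 1.

1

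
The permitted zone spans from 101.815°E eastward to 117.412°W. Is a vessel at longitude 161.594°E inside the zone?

Band width going east from +101.815° to -117.412°: ((-117.412 − 101.815) mod 360) = 140.773°.
Offset of +161.594° east of the west edge: ((161.594 − 101.815) mod 360) = 59.779°.
59.779° ≤ 140.773° ⇒ inside.

Yes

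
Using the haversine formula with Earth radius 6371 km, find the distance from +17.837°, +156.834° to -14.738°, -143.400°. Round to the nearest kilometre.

7485 km

Δλ = -143.400 − 156.834 = -300.234°; wrapped into (−180°, 180°]: 59.766°.
Δφ = -14.738 − 17.837 = -32.575°.
a = sin²(Δφ/2) + cos φ₁ · cos φ₂ · sin²(Δλ/2) = 0.307183.
c = 2·atan2(√a, √(1−a)) = 1.17490 rad → d = 6371·c ≈ 7485.30 km.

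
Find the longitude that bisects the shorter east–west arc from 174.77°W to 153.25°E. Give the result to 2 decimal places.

Signed shortest Δλ from -174.77° to +153.25° is -31.98°.
Midpoint longitude = -174.77° + (-31.98°)/2 = -174.77° − 15.99° = -190.76°.
Normalise into (−180°, 180°]: +169.24°.
(The naïve average (-174.77 + +153.25)/2 = -10.76° is on the wrong side of the globe.)

169.24°E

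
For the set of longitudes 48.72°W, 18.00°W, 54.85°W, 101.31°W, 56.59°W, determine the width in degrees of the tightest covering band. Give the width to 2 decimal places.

Sort the longitudes: -101.31°, -56.59°, -54.85°, -48.72°, -18.00°.
Eastward gaps between consecutive values (wrapping around): 44.72°, 1.74°, 6.13°, 30.72°, 276.69°.
Largest gap = 276.69° ⇒ minimal covering band is its complement: 360° − 276.69° = 83.31°.
Band runs from -101.31° eastward to -18.00°.

83.31°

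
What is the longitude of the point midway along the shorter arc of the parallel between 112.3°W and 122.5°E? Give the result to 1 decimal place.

174.9°W

Signed shortest Δλ from -112.3° to +122.5° is -125.2°.
Midpoint longitude = -112.3° + (-125.2°)/2 = -112.3° − 62.6° = -174.9°.
(The naïve average (-112.3 + +122.5)/2 = 5.1° is on the wrong side of the globe.)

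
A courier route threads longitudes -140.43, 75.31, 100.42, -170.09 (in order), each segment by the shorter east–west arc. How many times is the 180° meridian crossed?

2

Leg 1: -140.43° → +75.31°, shortest Δλ = -144.26° (west) — crosses 180°.
Leg 2: +75.31° → +100.42°, shortest Δλ = 25.11° (east) — does not cross 180°.
Leg 3: +100.42° → -170.09°, shortest Δλ = 89.49° (east) — crosses 180°.
Total crossings: 2.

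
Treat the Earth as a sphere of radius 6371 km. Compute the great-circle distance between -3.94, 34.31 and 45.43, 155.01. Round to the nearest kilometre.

12674 km

Δλ = 155.01 − 34.31 = 120.70°.
Δφ = 45.43 − -3.94 = 49.37°.
a = sin²(Δφ/2) + cos φ₁ · cos φ₂ · sin²(Δλ/2) = 0.703196.
c = 2·atan2(√a, √(1−a)) = 1.98930 rad → d = 6371·c ≈ 12673.82 km.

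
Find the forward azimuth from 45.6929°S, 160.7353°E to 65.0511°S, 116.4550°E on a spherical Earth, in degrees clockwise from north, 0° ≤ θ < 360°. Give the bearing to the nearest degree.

215°

Δλ = 116.4550 − 160.7353 = -44.2803°.
θ = atan2( sin Δλ · cos φ₂ , cos φ₁ · sin φ₂ − sin φ₁ · cos φ₂ · cos Δλ )
  = atan2(-0.29449, -0.41722) = -144.784° → normalised to [0°, 360°): 215.216°.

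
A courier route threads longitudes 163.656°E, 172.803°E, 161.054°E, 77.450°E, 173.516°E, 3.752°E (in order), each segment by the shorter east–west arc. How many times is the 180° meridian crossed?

Leg 1: +163.656° → +172.803°, shortest Δλ = 9.147° (east) — does not cross 180°.
Leg 2: +172.803° → +161.054°, shortest Δλ = -11.749° (west) — does not cross 180°.
Leg 3: +161.054° → +77.450°, shortest Δλ = -83.604° (west) — does not cross 180°.
Leg 4: +77.450° → +173.516°, shortest Δλ = 96.066° (east) — does not cross 180°.
Leg 5: +173.516° → +3.752°, shortest Δλ = -169.764° (west) — does not cross 180°.
Total crossings: 0.

0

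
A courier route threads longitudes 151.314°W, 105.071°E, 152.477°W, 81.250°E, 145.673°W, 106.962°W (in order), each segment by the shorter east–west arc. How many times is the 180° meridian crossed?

4

Leg 1: -151.314° → +105.071°, shortest Δλ = -103.615° (west) — crosses 180°.
Leg 2: +105.071° → -152.477°, shortest Δλ = 102.452° (east) — crosses 180°.
Leg 3: -152.477° → +81.250°, shortest Δλ = -126.273° (west) — crosses 180°.
Leg 4: +81.250° → -145.673°, shortest Δλ = 133.077° (east) — crosses 180°.
Leg 5: -145.673° → -106.962°, shortest Δλ = 38.711° (east) — does not cross 180°.
Total crossings: 4.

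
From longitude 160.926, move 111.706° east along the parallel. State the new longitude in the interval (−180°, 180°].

Start at +160.926°; shift +111.706° → +272.632°.
+272.632° lies outside (−180°, 180°]; subtract 360° → -87.368°.

-87.368°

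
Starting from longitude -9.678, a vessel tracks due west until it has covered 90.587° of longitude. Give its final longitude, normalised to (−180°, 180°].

-100.265°

Start at -9.678°; shift −90.587° → -100.265°.
-100.265° already lies in (−180°, 180°].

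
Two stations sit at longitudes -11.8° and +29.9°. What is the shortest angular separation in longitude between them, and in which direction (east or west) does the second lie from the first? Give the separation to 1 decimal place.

Raw difference: 29.9 − -11.8 = 41.7°.
Normalise into (−180°, 180°]: 41.7° stays 41.7°.
Positive ⇒ the second point lies to the east; separation 41.7°.

41.7° east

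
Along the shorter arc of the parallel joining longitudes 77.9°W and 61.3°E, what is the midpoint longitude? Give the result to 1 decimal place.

Signed shortest Δλ from -77.9° to +61.3° is +139.2°.
Midpoint longitude = -77.9° + (+139.2°)/2 = -77.9° + 69.6° = -8.3°.

8.3°W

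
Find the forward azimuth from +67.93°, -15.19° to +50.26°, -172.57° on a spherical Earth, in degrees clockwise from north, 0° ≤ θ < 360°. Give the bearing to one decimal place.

343.6°

Δλ = -172.57 − -15.19 = -157.38°.
θ = atan2( sin Δλ · cos φ₂ , cos φ₁ · sin φ₂ − sin φ₁ · cos φ₂ · cos Δλ )
  = atan2(-0.24589, 0.83581) = -16.393° → normalised to [0°, 360°): 343.607°.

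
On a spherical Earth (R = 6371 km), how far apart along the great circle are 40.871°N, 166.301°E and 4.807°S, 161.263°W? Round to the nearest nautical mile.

3270 nmi

Δλ = -161.263 − 166.301 = -327.564°; wrapped into (−180°, 180°]: 32.436°.
Δφ = -4.807 − 40.871 = -45.678°.
a = sin²(Δφ/2) + cos φ₁ · cos φ₂ · sin²(Δλ/2) = 0.209433.
c = 2·atan2(√a, √(1−a)) = 0.95068 rad → d = 6371·c ≈ 6056.75 km ≈ 3270.39 nmi.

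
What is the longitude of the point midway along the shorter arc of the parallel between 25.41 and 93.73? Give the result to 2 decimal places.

Signed shortest Δλ from +25.41° to +93.73° is +68.32°.
Midpoint longitude = +25.41° + (+68.32°)/2 = +25.41° + 34.16° = +59.57°.

+59.57°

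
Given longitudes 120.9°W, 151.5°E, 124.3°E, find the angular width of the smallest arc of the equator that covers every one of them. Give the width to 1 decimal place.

114.8°

Sort the longitudes: -120.9°, +124.3°, +151.5°.
Eastward gaps between consecutive values (wrapping around): 245.2°, 27.2°, 87.6°.
Largest gap = 245.2° ⇒ minimal covering band is its complement: 360° − 245.2° = 114.8°.
Band runs from +124.3° eastward to -120.9°, crossing the antimeridian.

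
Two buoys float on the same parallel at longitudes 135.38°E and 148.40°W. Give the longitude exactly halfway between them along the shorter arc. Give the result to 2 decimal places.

173.49°E

Signed shortest Δλ from +135.38° to -148.40° is +76.22°.
Midpoint longitude = +135.38° + (+76.22°)/2 = +135.38° + 38.11° = +173.49°.
(The naïve average (+135.38 + -148.40)/2 = -6.51° is on the wrong side of the globe.)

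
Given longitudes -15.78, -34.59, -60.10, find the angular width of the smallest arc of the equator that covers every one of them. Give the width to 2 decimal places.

44.32°

Sort the longitudes: -60.10°, -34.59°, -15.78°.
Eastward gaps between consecutive values (wrapping around): 25.51°, 18.81°, 315.68°.
Largest gap = 315.68° ⇒ minimal covering band is its complement: 360° − 315.68° = 44.32°.
Band runs from -60.10° eastward to -15.78°.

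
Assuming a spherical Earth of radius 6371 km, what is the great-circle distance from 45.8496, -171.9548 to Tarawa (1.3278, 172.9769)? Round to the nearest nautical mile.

Δλ = 172.9769 − -171.9548 = 344.9317°; wrapped into (−180°, 180°]: -15.0683°.
Δφ = 1.3278 − 45.8496 = -44.5218°.
a = sin²(Δφ/2) + cos φ₁ · cos φ₂ · sin²(Δλ/2) = 0.155480.
c = 2·atan2(√a, √(1−a)) = 0.81063 rad → d = 6371·c ≈ 5164.54 km ≈ 2788.63 nmi.

2789 nmi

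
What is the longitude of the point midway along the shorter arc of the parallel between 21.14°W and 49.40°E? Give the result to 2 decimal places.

Signed shortest Δλ from -21.14° to +49.40° is +70.54°.
Midpoint longitude = -21.14° + (+70.54°)/2 = -21.14° + 35.27° = +14.13°.

14.13°E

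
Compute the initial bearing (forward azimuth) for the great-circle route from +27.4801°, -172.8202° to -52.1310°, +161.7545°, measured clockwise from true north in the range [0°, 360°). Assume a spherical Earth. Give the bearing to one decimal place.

Δλ = 161.7545 − -172.8202 = 334.5747°; wrapped into (−180°, 180°]: -25.4253°.
θ = atan2( sin Δλ · cos φ₂ , cos φ₁ · sin φ₂ − sin φ₁ · cos φ₂ · cos Δλ )
  = atan2(-0.26355, -0.95617) = -164.590° → normalised to [0°, 360°): 195.410°.

195.4°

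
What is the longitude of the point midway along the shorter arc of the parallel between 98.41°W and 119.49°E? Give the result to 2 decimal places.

169.46°W

Signed shortest Δλ from -98.41° to +119.49° is -142.10°.
Midpoint longitude = -98.41° + (-142.10°)/2 = -98.41° − 71.05° = -169.46°.
(The naïve average (-98.41 + +119.49)/2 = 10.54° is on the wrong side of the globe.)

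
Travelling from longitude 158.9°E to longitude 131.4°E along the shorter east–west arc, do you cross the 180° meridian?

No

Signed shortest Δλ = ((131.4 − 158.9 + 180) mod 360) − 180 = -27.5°.
Going west by 27.5° from +158.9° reaches +131.4° without touching 180°.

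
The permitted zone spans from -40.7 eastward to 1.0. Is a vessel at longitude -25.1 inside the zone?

Yes

Band width going east from -40.7° to +1.0°: ((1.0 − -40.7) mod 360) = 41.7°.
Offset of -25.1° east of the west edge: ((-25.1 − -40.7) mod 360) = 15.6°.
15.6° ≤ 41.7° ⇒ inside.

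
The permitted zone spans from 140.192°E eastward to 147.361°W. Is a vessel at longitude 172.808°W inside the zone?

Yes

Band width going east from +140.192° to -147.361°: ((-147.361 − 140.192) mod 360) = 72.447°.
Offset of -172.808° east of the west edge: ((-172.808 − 140.192) mod 360) = 47.000°.
47.000° ≤ 72.447° ⇒ inside.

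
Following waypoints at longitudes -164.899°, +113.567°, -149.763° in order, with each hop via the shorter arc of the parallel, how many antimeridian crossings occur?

2

Leg 1: -164.899° → +113.567°, shortest Δλ = -81.534° (west) — crosses 180°.
Leg 2: +113.567° → -149.763°, shortest Δλ = 96.67° (east) — crosses 180°.
Total crossings: 2.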